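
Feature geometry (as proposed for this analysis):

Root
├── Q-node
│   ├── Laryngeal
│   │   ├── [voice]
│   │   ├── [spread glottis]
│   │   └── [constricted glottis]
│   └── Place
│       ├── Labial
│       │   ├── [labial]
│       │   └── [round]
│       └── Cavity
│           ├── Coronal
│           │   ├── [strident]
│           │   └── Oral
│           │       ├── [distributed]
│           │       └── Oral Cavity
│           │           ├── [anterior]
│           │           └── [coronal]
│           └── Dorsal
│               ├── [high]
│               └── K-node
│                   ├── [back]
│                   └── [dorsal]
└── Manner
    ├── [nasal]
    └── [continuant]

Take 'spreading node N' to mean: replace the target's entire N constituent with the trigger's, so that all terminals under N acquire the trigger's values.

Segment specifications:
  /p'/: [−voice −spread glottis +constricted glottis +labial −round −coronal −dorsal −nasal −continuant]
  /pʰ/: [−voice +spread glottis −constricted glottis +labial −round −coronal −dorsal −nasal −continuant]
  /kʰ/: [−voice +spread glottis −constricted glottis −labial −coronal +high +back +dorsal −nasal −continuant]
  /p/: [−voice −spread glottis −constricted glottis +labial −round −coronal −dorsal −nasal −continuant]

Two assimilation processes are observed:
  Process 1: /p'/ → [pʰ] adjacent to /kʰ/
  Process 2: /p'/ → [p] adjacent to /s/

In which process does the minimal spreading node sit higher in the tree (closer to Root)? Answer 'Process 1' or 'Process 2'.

Process 1

Process 1: the features that change are [spread glottis], [constricted glottis]; the minimal node is Laryngeal (depth 2).
In Process 2, [constricted glottis] changes, so the minimal spreading node is [constricted glottis] at depth 3.
Laryngeal is closer to Root than [constricted glottis], so Process 1 spreads the higher node.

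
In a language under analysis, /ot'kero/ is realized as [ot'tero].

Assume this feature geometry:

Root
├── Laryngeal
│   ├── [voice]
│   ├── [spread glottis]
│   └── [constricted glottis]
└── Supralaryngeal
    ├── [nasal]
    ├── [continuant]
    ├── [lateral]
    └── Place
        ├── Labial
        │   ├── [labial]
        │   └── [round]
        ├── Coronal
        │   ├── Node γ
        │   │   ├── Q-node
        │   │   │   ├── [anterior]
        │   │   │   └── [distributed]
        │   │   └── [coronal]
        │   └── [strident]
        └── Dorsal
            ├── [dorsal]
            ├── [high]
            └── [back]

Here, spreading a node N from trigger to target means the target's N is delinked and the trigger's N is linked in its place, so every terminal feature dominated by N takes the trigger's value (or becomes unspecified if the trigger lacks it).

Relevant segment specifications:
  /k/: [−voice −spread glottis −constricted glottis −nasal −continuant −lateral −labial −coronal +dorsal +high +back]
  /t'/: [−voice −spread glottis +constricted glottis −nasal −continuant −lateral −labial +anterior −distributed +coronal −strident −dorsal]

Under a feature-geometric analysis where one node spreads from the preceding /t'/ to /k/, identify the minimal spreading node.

Place

Comparing /k/ with its surface form [t], the features that change are [coronal], [anterior], [distributed], [strident], [dorsal], [high], [back].
Tracing each changed feature up the tree, the paths first meet at Place; any lower node misses at least one of them.
Spreading Place from /t'/ overwrites each of those terminals with /t'/'s values, yielding exactly [t].
[constricted glottis] stays as in /k/ although /t'/ differs there, so no node dominating it spread; among the remaining candidates Place is the lowest that derives the output.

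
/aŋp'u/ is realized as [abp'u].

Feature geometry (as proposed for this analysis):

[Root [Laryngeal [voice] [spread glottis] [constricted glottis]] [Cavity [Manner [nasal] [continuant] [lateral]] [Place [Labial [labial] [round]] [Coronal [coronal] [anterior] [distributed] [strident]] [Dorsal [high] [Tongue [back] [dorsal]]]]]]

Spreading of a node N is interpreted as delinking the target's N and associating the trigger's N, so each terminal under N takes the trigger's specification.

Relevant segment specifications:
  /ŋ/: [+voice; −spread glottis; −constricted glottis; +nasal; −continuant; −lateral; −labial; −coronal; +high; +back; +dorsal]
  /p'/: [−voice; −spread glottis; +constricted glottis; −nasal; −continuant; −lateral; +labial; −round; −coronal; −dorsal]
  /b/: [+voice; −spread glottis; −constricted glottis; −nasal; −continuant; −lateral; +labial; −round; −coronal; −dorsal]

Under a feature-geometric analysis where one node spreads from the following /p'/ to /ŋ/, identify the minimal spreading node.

/ŋ/ and [b] differ in [nasal], [labial], [round], [dorsal], [high], [back]; every other specified feature is identical.
The smallest constituent containing every changed terminal is Cavity — each of its daughters lacks at least one of the affected features.
Delinking /ŋ/'s Cavity and associating /p'/'s Cavity gives precisely the feature bundle of [b].
[constricted glottis], [voice] — on which /p'/ differs from /ŋ/ — are unchanged, so Root cannot have spread; the constituent is no larger than Cavity.

Cavity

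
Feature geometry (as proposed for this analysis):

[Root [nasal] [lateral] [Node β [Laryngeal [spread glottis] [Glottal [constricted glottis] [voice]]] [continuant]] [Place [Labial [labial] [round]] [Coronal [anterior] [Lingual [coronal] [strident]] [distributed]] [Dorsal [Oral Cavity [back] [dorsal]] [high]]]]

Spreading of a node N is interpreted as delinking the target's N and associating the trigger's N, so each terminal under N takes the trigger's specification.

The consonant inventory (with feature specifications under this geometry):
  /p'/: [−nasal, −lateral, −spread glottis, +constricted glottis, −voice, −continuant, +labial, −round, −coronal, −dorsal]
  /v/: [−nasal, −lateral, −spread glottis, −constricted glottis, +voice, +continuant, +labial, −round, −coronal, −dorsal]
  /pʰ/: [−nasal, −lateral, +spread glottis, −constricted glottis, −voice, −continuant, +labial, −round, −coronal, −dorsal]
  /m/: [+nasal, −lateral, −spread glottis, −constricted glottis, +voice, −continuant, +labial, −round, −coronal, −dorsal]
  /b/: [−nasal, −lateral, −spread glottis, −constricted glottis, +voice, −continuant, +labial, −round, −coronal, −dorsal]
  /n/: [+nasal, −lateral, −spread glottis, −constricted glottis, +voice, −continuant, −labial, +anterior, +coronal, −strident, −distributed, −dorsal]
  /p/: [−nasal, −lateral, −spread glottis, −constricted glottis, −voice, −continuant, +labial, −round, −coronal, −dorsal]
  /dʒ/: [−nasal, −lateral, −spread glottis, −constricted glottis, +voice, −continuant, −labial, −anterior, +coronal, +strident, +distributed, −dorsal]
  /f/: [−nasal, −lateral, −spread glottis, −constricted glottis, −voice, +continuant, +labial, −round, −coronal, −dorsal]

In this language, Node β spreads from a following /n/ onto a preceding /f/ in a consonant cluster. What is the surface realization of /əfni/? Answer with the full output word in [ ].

[əbni]

The Node β node dominates the terminals [spread glottis], [constricted glottis], [voice], [continuant].
The target acquires /n/'s values for everything under Node β — [−spread glottis], [−constricted glottis], [+voice], [−continuant] — while keeping its own [nasal], [lateral], [labial], ….
The resulting bundle matches /b/ in the inventory; substituting it for /f/ gives [əbni].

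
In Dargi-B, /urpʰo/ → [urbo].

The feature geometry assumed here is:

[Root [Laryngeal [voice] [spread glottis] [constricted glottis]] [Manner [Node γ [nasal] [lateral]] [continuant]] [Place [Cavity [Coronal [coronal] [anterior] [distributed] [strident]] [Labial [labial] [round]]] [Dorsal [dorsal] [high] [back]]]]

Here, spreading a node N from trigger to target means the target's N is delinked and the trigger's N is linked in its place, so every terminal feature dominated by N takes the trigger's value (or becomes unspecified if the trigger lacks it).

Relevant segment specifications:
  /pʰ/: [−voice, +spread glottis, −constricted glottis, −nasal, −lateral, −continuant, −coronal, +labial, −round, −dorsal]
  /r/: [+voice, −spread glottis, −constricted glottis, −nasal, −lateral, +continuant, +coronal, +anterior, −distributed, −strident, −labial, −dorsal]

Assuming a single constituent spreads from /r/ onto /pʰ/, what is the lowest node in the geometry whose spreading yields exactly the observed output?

The alternation /pʰ/ → [b] changes [voice], [spread glottis] and nothing else.
Tracing each changed feature up the tree, the paths first meet at Laryngeal; any lower node misses at least one of them.
Spreading Laryngeal from /r/ overwrites each of those terminals with /r/'s values, yielding exactly [b].
Since [continuant], [coronal] are preserved even though /r/ disagrees there, no node above Laryngeal spread.

Laryngeal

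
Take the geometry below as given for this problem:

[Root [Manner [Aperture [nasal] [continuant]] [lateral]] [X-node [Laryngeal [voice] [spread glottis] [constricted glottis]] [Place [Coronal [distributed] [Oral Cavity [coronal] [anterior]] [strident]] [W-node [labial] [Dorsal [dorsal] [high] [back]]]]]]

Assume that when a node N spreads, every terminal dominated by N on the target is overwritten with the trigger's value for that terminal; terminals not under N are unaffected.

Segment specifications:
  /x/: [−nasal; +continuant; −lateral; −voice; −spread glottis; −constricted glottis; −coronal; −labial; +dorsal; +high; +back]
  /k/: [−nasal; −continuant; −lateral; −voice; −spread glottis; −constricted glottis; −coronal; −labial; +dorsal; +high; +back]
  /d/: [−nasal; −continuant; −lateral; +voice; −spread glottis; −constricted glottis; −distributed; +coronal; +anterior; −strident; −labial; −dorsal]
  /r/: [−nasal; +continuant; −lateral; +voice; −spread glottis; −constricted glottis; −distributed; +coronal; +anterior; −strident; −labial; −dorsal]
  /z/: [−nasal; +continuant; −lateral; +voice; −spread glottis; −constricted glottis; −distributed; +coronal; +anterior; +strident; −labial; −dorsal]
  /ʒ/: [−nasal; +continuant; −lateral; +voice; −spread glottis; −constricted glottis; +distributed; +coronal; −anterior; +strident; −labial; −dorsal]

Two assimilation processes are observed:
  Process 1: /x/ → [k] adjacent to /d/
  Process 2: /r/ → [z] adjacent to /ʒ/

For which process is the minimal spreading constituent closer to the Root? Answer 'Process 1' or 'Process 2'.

Process 1: the feature that changes is [continuant]; the minimal node is [continuant] (depth 3).
Process 2: the feature that changes is [strident]; the minimal node is [strident] (depth 4).
Depth 3 < depth 4; Process 1 involves the structurally higher constituent [continuant].

Process 1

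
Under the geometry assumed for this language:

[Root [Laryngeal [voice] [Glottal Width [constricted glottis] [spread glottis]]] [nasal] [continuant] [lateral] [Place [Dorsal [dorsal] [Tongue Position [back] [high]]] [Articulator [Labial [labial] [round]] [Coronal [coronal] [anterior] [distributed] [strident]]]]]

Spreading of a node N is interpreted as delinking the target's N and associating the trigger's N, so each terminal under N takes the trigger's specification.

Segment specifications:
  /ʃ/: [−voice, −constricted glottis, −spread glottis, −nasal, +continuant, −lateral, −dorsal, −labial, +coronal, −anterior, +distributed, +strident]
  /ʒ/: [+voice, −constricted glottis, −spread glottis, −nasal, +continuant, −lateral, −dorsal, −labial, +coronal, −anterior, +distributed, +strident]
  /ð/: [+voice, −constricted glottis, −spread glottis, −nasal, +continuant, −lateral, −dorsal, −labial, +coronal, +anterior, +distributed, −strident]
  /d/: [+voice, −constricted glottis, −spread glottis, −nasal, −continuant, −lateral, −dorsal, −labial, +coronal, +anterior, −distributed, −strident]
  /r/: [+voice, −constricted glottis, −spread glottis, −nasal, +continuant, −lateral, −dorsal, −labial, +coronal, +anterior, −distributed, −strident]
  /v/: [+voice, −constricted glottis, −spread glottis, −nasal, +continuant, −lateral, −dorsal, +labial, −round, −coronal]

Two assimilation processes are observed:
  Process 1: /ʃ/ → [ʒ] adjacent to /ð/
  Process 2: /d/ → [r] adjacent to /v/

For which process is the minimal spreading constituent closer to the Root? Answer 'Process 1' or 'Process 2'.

Process 2

Process 1 alters [voice]; the lowest dominating node is [voice] (depth 2 from Root).
Process 2 alters [continuant]; the lowest dominating node is [continuant] (depth 1 from Root).
[continuant] is closer to Root than [voice], so Process 2 spreads the higher node.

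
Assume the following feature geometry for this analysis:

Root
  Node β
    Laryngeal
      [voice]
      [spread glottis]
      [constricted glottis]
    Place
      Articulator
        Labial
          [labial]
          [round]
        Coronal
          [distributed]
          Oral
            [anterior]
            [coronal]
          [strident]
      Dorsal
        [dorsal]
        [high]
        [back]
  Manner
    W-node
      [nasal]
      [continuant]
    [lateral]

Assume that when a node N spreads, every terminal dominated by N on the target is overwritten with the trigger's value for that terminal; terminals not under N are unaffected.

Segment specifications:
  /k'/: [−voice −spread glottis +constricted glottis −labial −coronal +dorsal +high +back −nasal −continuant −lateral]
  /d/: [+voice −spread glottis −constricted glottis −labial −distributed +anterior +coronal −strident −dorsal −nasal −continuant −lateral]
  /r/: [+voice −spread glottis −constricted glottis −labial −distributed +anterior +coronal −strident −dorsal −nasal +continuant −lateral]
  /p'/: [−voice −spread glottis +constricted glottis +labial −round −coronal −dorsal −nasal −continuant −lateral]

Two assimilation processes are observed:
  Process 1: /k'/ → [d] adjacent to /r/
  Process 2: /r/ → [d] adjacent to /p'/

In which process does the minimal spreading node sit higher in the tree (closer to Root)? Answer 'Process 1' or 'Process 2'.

Process 1: the features that change are [voice], [constricted glottis], [coronal], [anterior], [distributed], [strident], [dorsal], [high], [back]; the minimal node is Node β (depth 1).
Process 2: the feature that changes is [continuant]; the minimal node is [continuant] (depth 3).
Node β is closer to Root than [continuant], so Process 1 spreads the higher node.

Process 1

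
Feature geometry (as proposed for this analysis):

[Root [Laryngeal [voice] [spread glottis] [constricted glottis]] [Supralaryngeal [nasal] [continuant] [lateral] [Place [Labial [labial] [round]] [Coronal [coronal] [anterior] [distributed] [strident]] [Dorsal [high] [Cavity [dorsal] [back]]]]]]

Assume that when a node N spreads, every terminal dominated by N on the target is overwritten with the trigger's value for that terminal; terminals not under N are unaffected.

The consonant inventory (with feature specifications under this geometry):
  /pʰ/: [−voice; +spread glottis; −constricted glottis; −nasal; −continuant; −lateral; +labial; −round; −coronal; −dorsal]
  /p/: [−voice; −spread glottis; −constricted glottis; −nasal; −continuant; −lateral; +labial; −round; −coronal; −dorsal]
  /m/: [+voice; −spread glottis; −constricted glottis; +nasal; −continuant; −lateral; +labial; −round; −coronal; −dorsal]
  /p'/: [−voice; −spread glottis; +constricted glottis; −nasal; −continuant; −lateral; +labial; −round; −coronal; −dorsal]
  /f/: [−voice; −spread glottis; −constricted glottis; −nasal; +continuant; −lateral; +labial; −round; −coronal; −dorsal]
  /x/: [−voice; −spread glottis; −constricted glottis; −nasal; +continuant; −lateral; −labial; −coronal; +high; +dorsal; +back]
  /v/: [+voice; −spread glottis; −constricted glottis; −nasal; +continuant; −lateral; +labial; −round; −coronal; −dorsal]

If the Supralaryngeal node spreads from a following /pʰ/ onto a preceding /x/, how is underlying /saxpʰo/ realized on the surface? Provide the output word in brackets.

[sappʰo]

Terminals under Supralaryngeal in this geometry: [nasal], [continuant], [lateral], [labial], [round], [coronal], [anterior], [distributed], [strident], [high], [dorsal], [back].
Spreading Supralaryngeal from /pʰ/ onto /x/ replaces those values with /pʰ/'s: [−nasal], [−continuant], [−lateral], [+labial], [−round], [−coronal], [−dorsal]. Features outside Supralaryngeal ([voice], [spread glottis], [constricted glottis]) stay as in /x/.
The resulting bundle matches /p/ in the inventory; substituting it for /x/ gives [sappʰo].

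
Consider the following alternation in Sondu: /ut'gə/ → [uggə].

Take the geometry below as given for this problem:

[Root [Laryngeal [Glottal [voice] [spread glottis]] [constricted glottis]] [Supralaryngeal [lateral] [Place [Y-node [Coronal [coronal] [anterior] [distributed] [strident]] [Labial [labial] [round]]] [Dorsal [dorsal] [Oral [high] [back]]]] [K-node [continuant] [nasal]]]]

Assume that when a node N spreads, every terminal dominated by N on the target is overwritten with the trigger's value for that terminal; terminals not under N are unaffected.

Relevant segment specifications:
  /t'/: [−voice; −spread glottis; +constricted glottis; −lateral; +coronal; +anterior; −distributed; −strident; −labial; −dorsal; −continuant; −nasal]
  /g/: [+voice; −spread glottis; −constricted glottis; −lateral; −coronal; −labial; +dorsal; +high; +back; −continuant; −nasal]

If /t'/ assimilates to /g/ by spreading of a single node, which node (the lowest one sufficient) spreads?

The alternation /t'/ → [g] changes [voice], [constricted glottis], [coronal], [anterior], [distributed], [strident], [dorsal], [high], [back] and nothing else.
Tracing each changed feature up the tree, the paths first meet at Root; any lower node misses at least one of them.
Spreading Root from /g/ overwrites each of those terminals with /g/'s values, yielding exactly [g].

Root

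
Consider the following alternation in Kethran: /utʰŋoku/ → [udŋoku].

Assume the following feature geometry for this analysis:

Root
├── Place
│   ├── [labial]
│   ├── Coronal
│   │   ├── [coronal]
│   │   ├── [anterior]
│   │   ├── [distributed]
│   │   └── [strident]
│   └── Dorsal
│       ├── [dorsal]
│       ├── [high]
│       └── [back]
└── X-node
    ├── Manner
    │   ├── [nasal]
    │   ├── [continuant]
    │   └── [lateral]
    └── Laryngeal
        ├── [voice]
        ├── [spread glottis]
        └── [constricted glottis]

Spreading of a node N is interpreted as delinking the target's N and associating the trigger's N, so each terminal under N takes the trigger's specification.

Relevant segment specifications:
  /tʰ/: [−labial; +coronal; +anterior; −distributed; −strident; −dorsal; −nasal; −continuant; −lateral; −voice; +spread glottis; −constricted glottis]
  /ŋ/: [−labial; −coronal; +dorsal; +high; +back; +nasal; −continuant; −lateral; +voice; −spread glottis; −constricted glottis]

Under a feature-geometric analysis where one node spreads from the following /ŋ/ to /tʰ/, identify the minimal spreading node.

Feature comparison: [voice], [spread glottis] differ between /tʰ/ and [d]; the remaining terminals match.
The smallest constituent containing every changed terminal is Laryngeal — each of its daughters lacks at least one of the affected features.
If Laryngeal spreads, every terminal under it takes /ŋ/'s value, producing [d] as observed.
Had X-node or a higher node spread, [nasal] would have taken /ŋ/'s value; it stays as in /tʰ/, confirming the spreading constituent is exactly Laryngeal.

Laryngeal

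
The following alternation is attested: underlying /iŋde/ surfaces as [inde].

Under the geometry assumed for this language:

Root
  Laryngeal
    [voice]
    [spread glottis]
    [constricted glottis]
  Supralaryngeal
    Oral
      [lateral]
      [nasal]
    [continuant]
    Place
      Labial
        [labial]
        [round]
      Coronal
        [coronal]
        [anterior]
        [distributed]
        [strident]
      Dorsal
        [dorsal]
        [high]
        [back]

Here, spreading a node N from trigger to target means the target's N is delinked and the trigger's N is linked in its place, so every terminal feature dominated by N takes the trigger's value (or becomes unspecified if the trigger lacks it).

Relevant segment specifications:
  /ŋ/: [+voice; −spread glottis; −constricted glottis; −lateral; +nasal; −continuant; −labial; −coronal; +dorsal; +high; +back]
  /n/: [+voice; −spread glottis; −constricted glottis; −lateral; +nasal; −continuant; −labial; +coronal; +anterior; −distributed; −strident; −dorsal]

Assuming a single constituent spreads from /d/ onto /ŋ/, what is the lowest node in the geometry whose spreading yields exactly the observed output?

Feature comparison: [coronal], [anterior], [distributed], [strident], [dorsal], [high], [back] differ between /ŋ/ and [n]; the remaining terminals match.
In this geometry the lowest node dominating all of them is Place: every daughter of Place dominates only a proper subset, so no lower node suffices.
If Place spreads, every terminal under it takes /d/'s value, producing [n] as observed.
Since [nasal] is preserved even though /d/ disagrees there, no node above Place spread.

Place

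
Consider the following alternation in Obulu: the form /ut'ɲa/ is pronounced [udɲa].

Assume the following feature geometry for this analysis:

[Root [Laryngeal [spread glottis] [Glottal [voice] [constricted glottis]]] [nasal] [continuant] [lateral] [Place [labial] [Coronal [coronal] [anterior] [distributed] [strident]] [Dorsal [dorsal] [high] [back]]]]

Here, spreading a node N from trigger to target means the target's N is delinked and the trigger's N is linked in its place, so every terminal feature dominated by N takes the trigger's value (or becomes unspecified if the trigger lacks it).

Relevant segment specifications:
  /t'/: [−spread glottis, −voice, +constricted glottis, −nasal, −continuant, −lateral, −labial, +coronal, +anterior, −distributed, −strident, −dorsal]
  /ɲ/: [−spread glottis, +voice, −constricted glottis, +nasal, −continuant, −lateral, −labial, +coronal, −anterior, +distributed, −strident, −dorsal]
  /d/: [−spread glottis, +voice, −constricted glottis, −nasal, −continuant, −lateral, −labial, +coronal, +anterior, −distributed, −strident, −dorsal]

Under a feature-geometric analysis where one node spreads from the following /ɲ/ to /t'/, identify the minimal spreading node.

Glottal

/t'/ and [d] differ in [voice], [constricted glottis]; every other specified feature is identical.
These terminals are all dominated by Glottal, and no proper subconstituent of Glottal covers them all; Glottal is their lowest common ancestor.
Spreading Glottal from /ɲ/ overwrites each of those terminals with /ɲ/'s values, yielding exactly [d].
Features on which the two segments disagree outside Glottal, such as [anterior], [nasal], are unchanged — nothing dominating them spread, and Glottal is the minimal sufficient constituent.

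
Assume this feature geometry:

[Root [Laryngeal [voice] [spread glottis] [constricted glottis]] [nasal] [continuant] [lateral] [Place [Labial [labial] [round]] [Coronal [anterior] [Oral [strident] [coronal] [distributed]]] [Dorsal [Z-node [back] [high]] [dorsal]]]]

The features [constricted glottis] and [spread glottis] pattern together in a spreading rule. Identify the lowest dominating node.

[constricted glottis]: Root ▹ Laryngeal ▹ [constricted glottis].
[spread glottis]: Root ▹ Laryngeal ▹ [spread glottis].
Laryngeal is the lowest common ancestor — every listed feature sits under it, and no single subconstituent of Laryngeal covers them all.

Laryngeal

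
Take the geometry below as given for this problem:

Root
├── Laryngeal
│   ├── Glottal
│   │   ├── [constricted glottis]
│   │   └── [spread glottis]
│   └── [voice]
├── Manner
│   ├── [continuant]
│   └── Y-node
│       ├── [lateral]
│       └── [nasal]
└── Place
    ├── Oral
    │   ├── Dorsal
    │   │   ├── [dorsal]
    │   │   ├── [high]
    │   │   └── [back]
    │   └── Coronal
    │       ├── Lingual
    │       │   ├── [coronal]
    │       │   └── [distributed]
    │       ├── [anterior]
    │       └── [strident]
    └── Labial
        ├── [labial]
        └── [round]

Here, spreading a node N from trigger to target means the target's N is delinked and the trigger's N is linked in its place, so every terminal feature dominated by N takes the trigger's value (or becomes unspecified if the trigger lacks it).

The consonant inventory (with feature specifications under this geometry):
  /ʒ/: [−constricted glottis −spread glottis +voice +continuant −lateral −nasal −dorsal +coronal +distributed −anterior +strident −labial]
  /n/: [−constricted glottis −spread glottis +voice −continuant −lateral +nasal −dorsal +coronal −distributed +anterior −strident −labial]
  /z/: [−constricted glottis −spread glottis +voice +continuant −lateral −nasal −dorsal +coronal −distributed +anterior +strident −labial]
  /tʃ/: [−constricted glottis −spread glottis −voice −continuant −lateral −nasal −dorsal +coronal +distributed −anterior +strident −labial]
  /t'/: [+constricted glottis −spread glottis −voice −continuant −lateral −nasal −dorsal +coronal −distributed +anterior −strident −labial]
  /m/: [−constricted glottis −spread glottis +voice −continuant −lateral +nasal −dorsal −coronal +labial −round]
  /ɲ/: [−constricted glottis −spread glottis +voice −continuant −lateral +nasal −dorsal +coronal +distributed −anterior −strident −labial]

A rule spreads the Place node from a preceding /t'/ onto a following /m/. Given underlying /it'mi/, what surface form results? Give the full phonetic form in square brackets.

The Place node dominates the terminals [dorsal], [high], [back], [coronal], [distributed], [anterior], [strident], [labial], [round].
Spreading Place from /t'/ onto /m/ replaces those values with /t'/'s: [−dorsal], [+coronal], [−distributed], [+anterior], [−strident], [−labial]. Features outside Place ([constricted glottis], [spread glottis], [voice], …) stay as in /m/.
The resulting bundle matches /n/ in the inventory; substituting it for /m/ gives [it'ni].

[it'ni]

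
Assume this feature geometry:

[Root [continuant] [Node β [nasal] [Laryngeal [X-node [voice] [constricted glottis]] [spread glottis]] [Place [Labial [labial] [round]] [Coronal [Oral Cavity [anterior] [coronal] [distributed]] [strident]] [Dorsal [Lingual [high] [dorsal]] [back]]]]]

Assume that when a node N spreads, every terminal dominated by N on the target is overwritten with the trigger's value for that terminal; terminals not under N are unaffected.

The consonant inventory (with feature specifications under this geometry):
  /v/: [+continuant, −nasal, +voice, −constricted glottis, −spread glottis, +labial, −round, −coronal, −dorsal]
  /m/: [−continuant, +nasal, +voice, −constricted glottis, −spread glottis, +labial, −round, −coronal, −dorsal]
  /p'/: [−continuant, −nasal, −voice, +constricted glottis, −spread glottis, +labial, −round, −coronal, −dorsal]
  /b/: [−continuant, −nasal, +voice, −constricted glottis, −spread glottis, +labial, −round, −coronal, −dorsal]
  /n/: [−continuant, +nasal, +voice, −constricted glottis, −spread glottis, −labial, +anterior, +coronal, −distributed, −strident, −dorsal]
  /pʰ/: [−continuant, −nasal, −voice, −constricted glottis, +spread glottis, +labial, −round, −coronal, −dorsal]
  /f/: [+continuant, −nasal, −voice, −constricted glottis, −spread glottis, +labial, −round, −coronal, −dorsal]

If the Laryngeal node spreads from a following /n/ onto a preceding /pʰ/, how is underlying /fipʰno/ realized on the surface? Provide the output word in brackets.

Terminals under Laryngeal in this geometry: [voice], [constricted glottis], [spread glottis].
The target acquires /n/'s values for everything under Laryngeal — [+voice], [−constricted glottis], [−spread glottis] — while keeping its own [continuant], [nasal], [labial], ….
The resulting bundle matches /b/ in the inventory; substituting it for /pʰ/ gives [fibno].

[fibno]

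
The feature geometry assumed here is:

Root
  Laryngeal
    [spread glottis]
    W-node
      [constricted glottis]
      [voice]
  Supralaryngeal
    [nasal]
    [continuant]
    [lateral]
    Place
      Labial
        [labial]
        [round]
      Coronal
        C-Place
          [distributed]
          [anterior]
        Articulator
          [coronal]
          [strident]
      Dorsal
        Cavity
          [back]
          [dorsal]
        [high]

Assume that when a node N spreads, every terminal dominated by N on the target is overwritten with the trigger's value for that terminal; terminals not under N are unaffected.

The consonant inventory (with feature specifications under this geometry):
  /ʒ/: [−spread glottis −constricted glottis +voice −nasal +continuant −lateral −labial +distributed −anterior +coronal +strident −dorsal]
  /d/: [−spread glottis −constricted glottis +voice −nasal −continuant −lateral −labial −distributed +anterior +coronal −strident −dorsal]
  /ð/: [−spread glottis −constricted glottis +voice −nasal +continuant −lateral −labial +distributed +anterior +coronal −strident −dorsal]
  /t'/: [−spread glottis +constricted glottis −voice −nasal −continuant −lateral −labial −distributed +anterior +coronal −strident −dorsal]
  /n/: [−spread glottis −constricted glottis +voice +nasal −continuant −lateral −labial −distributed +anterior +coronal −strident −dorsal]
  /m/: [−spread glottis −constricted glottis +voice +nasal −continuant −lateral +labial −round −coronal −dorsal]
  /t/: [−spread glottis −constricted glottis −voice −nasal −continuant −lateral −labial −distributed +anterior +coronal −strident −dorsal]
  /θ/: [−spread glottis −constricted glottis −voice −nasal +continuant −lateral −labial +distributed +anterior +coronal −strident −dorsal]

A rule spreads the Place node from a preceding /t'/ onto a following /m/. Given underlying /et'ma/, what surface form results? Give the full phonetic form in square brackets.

Place immediately or transitively dominates [labial], [round], [distributed], [anterior], [coronal], [strident], [back], [dorsal], [high].
The target acquires /t'/'s values for everything under Place — [−labial], [−distributed], [+anterior], [+coronal], [−strident], [−dorsal] — while keeping its own [spread glottis], [constricted glottis], [voice], ….
The resulting bundle matches /n/ in the inventory; substituting it for /m/ gives [et'na].

[et'na]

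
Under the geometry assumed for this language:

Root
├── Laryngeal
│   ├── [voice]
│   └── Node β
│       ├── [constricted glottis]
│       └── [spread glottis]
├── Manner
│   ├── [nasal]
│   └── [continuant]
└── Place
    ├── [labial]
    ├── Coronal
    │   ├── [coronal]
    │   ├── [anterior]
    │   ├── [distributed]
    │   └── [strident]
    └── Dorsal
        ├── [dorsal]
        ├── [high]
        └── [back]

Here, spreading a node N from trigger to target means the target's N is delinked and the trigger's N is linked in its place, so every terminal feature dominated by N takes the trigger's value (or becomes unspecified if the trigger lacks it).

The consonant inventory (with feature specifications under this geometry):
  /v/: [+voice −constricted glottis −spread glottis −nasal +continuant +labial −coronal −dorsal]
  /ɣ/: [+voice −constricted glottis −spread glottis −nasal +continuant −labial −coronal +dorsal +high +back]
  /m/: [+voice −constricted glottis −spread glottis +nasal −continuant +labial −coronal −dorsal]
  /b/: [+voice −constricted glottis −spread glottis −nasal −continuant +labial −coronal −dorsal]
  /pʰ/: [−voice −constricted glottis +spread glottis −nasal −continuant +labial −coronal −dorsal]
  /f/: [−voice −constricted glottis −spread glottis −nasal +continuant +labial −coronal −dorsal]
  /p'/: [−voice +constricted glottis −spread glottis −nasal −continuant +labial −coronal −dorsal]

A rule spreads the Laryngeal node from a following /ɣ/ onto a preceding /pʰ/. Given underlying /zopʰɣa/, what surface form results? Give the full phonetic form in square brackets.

Laryngeal immediately or transitively dominates [voice], [constricted glottis], [spread glottis].
The target acquires /ɣ/'s values for everything under Laryngeal — [+voice], [−constricted glottis], [−spread glottis] — while keeping its own [nasal], [continuant], [labial], ….
The resulting bundle matches /b/ in the inventory; substituting it for /pʰ/ gives [zobɣa].

[zobɣa]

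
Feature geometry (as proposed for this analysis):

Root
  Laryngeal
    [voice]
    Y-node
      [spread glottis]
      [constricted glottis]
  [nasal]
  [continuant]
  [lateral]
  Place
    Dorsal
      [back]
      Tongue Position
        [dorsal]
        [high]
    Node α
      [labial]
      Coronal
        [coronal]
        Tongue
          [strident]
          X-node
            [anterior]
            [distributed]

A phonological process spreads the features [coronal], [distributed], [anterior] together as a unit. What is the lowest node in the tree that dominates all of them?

Coronal

[coronal]: Root ▹ Place ▹ Node α ▹ Coronal ▹ [coronal].
[distributed] lies under X-node (below Place).
[anterior]: Root ▹ Place ▹ Node α ▹ Coronal ▹ Tongue ▹ X-node ▹ [anterior].
The lowest node appearing on every path is Coronal; each proper daughter of Coronal fails to dominate at least one of the listed features.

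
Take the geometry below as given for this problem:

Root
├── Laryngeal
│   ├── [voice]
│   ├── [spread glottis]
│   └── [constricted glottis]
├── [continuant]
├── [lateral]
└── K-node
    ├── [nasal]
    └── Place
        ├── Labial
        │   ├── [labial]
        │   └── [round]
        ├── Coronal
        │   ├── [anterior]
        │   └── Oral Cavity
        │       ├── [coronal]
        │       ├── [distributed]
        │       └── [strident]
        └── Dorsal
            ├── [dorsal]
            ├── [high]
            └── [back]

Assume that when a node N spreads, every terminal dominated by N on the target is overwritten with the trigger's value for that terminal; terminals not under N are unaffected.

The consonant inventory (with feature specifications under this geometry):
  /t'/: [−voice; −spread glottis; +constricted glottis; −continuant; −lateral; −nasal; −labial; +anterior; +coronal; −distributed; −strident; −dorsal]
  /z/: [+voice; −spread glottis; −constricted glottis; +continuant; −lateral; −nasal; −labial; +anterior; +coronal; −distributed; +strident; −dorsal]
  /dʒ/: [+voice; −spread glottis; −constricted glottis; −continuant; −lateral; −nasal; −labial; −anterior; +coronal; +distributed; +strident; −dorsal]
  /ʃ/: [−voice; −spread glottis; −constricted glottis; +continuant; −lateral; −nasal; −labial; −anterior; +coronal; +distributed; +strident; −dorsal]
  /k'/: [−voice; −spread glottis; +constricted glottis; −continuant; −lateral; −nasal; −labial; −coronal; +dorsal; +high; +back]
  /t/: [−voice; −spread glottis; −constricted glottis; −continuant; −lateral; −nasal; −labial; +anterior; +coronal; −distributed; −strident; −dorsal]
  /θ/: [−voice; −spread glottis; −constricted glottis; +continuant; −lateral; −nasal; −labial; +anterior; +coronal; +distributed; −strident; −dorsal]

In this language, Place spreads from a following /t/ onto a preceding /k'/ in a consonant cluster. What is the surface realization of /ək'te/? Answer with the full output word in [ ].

Place immediately or transitively dominates [labial], [round], [anterior], [coronal], [distributed], [strident], [dorsal], [high], [back].
Spreading Place from /t/ onto /k'/ replaces those values with /t/'s: [−labial], [+anterior], [+coronal], [−distributed], [−strident], [−dorsal]. Features outside Place ([voice], [spread glottis], [constricted glottis], …) stay as in /k'/.
Among the inventory, only /t'/ has exactly this specification, giving the surface form [ət'te].

[ət'te]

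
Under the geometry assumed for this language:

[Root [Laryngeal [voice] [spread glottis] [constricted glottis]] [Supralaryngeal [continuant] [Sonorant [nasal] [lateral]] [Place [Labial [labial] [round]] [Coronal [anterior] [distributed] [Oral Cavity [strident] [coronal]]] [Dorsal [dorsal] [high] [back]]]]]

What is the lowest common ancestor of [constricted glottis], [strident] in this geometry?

Root

[constricted glottis]: Root > Laryngeal > [constricted glottis].
[strident] lies under Oral Cavity (below Supralaryngeal).
The lowest node appearing on every path is Root; each proper daughter of Root fails to dominate at least one of the listed features.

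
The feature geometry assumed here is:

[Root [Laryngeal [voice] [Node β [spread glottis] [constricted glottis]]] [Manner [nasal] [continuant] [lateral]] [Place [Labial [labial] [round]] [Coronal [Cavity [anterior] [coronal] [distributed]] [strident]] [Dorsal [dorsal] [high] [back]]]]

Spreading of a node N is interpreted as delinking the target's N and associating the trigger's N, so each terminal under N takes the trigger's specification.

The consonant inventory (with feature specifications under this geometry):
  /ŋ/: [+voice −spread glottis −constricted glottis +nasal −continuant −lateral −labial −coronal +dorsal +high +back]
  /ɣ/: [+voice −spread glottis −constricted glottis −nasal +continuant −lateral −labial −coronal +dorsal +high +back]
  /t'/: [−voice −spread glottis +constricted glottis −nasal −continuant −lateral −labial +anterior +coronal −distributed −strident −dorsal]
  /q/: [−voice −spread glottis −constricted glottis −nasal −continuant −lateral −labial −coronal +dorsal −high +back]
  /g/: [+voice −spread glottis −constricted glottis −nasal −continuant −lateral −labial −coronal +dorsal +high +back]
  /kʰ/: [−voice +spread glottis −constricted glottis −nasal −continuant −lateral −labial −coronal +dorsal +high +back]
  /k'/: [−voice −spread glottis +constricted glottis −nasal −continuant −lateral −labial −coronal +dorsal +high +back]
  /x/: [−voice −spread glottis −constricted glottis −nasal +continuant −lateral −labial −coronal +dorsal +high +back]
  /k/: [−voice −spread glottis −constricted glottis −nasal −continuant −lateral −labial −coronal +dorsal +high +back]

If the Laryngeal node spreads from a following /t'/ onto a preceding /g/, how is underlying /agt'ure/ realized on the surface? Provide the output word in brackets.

[ak't'ure]

The Laryngeal node dominates the terminals [voice], [spread glottis], [constricted glottis].
Spreading Laryngeal from /t'/ onto /g/ replaces those values with /t'/'s: [−voice], [−spread glottis], [+constricted glottis]. Features outside Laryngeal ([nasal], [continuant], [lateral], …) stay as in /g/.
This feature bundle is that of [k'], so /agt'ure/ surfaces as [ak't'ure].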